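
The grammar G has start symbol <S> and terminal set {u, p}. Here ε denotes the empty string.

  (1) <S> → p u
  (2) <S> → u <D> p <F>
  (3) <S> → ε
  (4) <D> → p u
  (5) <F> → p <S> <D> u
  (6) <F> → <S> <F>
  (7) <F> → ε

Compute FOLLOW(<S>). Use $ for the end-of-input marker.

FIRST(<S>) = {ε, p, u}
FIRST(<D>) = {p}
FIRST(<F>) = {ε, p, u}  (via <S> <F>)
FOLLOW(<S>) includes $ since <S> is the start symbol.
FOLLOW(<D>): in <S>→u <D> p <F>, <D> is followed by p <F> with FIRST {p}; in <F>→p <S> <D> u, <D> is followed by u with FIRST {u}. Thus FOLLOW(<D>) = {p, u}.
FOLLOW(<S>): in <F>→p <S> <D> u, <S> is followed by <D> u with FIRST {p}; in <F>→<S> <F>, <S> is followed by <F> with FIRST {ε, p, u}; in <F>→<S> <F>, the suffix after <S> is nullable, so FOLLOW(<S>) ⊇ FOLLOW(<F>) = {$, p, u}. Thus FOLLOW(<S>) = {$, p, u}.
FOLLOW(<F>): in <S>→u <D> p <F>, the suffix after <F> is empty, so FOLLOW(<F>) ⊇ FOLLOW(<S>) = {$, p, u}; in <F>→<S> <F>, the suffix after <F> is empty (adds nothing new). Thus FOLLOW(<F>) = {$, p, u}.

{$, p, u}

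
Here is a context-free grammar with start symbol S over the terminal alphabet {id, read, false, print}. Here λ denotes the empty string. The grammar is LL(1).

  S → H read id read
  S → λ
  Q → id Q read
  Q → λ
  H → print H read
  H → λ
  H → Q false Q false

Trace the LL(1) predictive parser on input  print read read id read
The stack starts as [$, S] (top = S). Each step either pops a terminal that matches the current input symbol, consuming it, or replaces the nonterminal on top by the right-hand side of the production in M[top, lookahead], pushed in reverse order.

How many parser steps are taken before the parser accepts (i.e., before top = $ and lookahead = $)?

8

     Stack                        Input                      Action
  1  $ S                          print read read id read $  expand S → H read id read
  2  $ read id read H             print read read id read $  expand H → print H read
  3  $ read id read read H print  print read read id read $  match print
  4  $ read id read read H        read read id read $        expand H → λ
  5  $ read id read read          read read id read $        match read
  6  $ read id read               read id read $             match read
  7  $ read id                    id read $                  match id
  8  $ read                       read $                     match read
Accept reached after 8 steps.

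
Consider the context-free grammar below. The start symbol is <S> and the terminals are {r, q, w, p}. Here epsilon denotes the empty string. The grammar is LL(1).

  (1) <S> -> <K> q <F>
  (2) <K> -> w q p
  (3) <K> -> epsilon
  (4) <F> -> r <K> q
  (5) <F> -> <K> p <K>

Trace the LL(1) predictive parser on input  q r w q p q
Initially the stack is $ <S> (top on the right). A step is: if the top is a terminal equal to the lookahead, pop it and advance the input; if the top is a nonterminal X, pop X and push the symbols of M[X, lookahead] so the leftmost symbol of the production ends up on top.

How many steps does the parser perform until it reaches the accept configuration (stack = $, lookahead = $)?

step 1: stack=$ <S>  input=q r w q p q $  — expand <S> -> <K> q <F>
step 2: stack=$ <F> q <K>  input=q r w q p q $  — expand <K> -> epsilon
step 3: stack=$ <F> q  input=q r w q p q $  — match q
step 4: stack=$ <F>  input=r w q p q $  — expand <F> -> r <K> q
step 5: stack=$ q <K> r  input=r w q p q $  — match r
step 6: stack=$ q <K>  input=w q p q $  — expand <K> -> w q p
step 7: stack=$ q p q w  input=w q p q $  — match w
step 8: stack=$ q p q  input=q p q $  — match q
step 9: stack=$ q p  input=p q $  — match p
step 10: stack=$ q  input=q $  — match q
Accept reached after 10 steps.

10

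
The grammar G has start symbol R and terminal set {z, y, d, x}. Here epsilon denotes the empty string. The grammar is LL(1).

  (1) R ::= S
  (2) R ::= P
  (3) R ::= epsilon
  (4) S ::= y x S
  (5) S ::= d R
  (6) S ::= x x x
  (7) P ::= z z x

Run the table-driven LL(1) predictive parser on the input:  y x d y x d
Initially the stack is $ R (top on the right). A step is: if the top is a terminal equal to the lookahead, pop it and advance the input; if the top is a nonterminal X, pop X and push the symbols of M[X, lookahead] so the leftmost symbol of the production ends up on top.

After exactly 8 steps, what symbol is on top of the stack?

y

     Stack    Input          Action
  1  $ R      y x d y x d $  expand R ::= S
  2  $ S      y x d y x d $  expand S ::= y x S
  3  $ S x y  y x d y x d $  match y
  4  $ S x    x d y x d $    match x
  5  $ S      d y x d $      expand S ::= d R
  6  $ R d    d y x d $      match d
  7  $ R      y x d $        expand R ::= S
  8  $ S      y x d $        expand S ::= y x S
Stack after step 8: $ S x y (top = y).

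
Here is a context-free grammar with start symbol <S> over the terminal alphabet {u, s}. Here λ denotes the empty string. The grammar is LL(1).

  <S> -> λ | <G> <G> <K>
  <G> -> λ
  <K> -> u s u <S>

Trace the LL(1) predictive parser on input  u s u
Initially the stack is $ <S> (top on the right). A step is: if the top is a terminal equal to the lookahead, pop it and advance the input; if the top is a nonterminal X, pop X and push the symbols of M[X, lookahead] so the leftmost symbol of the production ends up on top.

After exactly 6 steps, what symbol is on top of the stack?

u

step 1: stack=$ <S>  input=u s u $  — expand <S> -> <G> <G> <K>
step 2: stack=$ <K> <G> <G>  input=u s u $  — expand <G> -> λ
step 3: stack=$ <K> <G>  input=u s u $  — expand <G> -> λ
step 4: stack=$ <K>  input=u s u $  — expand <K> -> u s u <S>
step 5: stack=$ <S> u s u  input=u s u $  — match u
step 6: stack=$ <S> u s  input=s u $  — match s
Stack after step 6: $ <S> u (top = u).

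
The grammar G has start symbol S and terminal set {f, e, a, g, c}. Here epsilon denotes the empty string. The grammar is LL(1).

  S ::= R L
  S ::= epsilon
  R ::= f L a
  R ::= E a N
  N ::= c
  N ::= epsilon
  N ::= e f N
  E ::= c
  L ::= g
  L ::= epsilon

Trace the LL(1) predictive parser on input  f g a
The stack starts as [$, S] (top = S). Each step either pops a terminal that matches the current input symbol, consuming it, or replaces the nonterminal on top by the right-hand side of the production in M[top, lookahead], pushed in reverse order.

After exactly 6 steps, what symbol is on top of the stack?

L

step 1: stack=$ S  input=f g a $  — expand S ::= R L
step 2: stack=$ L R  input=f g a $  — expand R ::= f L a
step 3: stack=$ L a L f  input=f g a $  — match f
step 4: stack=$ L a L  input=g a $  — expand L ::= g
step 5: stack=$ L a g  input=g a $  — match g
step 6: stack=$ L a  input=a $  — match a
Stack after step 6: $ L (top = L).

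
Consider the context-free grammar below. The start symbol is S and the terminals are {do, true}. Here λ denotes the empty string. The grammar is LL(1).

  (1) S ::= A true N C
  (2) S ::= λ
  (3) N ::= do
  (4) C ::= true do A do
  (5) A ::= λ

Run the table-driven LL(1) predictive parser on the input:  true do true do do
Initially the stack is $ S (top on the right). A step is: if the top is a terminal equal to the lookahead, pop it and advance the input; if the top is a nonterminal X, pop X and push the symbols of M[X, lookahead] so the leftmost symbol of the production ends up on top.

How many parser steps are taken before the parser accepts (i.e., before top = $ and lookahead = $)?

10

      Stack           Input                 Action
   1  $ S             true do true do do $  expand S ::= A true N C
   2  $ C N true A    true do true do do $  expand A ::= λ
   3  $ C N true      true do true do do $  match true
   4  $ C N           do true do do $       expand N ::= do
   5  $ C do          do true do do $       match do
   6  $ C             true do do $          expand C ::= true do A do
   7  $ do A do true  true do do $          match true
   8  $ do A do       do do $               match do
   9  $ do A          do $                  expand A ::= λ
  10  $ do            do $                  match do
Accept reached after 10 steps.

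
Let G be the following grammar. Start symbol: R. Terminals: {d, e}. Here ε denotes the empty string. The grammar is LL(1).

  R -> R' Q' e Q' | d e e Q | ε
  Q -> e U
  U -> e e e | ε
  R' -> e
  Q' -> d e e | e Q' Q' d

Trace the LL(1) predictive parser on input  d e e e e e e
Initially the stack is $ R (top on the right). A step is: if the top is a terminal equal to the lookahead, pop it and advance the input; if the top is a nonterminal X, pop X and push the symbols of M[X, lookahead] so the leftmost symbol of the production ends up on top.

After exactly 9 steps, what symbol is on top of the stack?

step 1: stack=$ R  input=d e e e e e e $  — expand R -> d e e Q
step 2: stack=$ Q e e d  input=d e e e e e e $  — match d
step 3: stack=$ Q e e  input=e e e e e e $  — match e
step 4: stack=$ Q e  input=e e e e e $  — match e
step 5: stack=$ Q  input=e e e e $  — expand Q -> e U
step 6: stack=$ U e  input=e e e e $  — match e
step 7: stack=$ U  input=e e e $  — expand U -> e e e
step 8: stack=$ e e e  input=e e e $  — match e
step 9: stack=$ e e  input=e e $  — match e
Stack after step 9: $ e (top = e).

e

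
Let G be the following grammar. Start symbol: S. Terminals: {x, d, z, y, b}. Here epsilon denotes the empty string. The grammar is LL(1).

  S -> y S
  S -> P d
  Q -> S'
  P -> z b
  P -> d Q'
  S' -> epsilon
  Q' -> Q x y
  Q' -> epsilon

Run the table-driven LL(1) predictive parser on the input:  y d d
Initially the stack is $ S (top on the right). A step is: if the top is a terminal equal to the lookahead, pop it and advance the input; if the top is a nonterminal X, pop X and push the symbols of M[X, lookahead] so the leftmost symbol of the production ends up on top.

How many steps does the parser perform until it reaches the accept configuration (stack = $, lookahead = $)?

7

step 1: stack=$ S  input=y d d $  — expand S -> y S
step 2: stack=$ S y  input=y d d $  — match y
step 3: stack=$ S  input=d d $  — expand S -> P d
step 4: stack=$ d P  input=d d $  — expand P -> d Q'
step 5: stack=$ d Q' d  input=d d $  — match d
step 6: stack=$ d Q'  input=d $  — expand Q' -> epsilon
step 7: stack=$ d  input=d $  — match d
Accept reached after 7 steps.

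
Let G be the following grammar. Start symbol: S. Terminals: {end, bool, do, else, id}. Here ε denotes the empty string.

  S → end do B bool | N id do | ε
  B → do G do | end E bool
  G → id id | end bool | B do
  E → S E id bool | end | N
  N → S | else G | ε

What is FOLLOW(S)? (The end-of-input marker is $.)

{$, bool, else, end, id}

FIRST(B) = {do, end}
FIRST(G) = {do, end, id}  (via B do)
FIRST(S) = {ε, else, end, id}  (via N id do)
FIRST(N) = {ε, else, end, id}  (via S)
FIRST(E) = {ε, else, end, id}  (via S E id bool, N)
FOLLOW(S) includes $ since S is the start symbol.
FOLLOW(B): in S→end do B bool, B is followed by bool with FIRST {bool}; in G→B do, B is followed by do with FIRST {do}. Thus FOLLOW(B) = {bool, do}.
FOLLOW(E): in B→end E bool, E is followed by bool with FIRST {bool}; in E→S E id bool, E is followed by id bool with FIRST {id}. Thus FOLLOW(E) = {bool, id}.
FOLLOW(N): in S→N id do, N is followed by id do with FIRST {id}; in E→N, the suffix after N is empty, so FOLLOW(N) ⊇ FOLLOW(E) = {bool, id}. Thus FOLLOW(N) = {bool, id}.
FOLLOW(S): in E→S E id bool, S is followed by E id bool with FIRST {else, end, id}; in N→S, the suffix after S is empty, so FOLLOW(S) ⊇ FOLLOW(N) = {bool, id}. Thus FOLLOW(S) = {$, bool, else, end, id}.
FOLLOW(G): in B→do G do, G is followed by do with FIRST {do}; in N→else G, the suffix after G is empty, so FOLLOW(G) ⊇ FOLLOW(N) = {bool, id}. Thus FOLLOW(G) = {bool, do, id}.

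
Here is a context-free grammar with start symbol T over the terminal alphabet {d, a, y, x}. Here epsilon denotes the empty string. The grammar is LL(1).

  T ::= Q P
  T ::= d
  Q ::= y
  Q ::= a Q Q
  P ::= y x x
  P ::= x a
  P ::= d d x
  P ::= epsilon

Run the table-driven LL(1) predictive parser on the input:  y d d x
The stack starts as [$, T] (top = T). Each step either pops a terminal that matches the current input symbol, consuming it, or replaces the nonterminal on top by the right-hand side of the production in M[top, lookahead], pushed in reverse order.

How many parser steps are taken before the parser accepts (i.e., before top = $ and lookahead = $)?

step 1: stack=$ T  input=y d d x $  — expand T ::= Q P
step 2: stack=$ P Q  input=y d d x $  — expand Q ::= y
step 3: stack=$ P y  input=y d d x $  — match y
step 4: stack=$ P  input=d d x $  — expand P ::= d d x
step 5: stack=$ x d d  input=d d x $  — match d
step 6: stack=$ x d  input=d x $  — match d
step 7: stack=$ x  input=x $  — match x
Accept reached after 7 steps.

7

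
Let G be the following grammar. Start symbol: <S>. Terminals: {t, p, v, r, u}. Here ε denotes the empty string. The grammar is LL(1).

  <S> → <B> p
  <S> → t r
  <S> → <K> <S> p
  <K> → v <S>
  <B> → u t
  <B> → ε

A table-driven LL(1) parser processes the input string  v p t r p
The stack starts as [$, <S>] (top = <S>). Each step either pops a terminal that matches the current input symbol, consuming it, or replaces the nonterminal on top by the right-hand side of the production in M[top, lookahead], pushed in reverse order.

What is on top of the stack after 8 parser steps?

r

step 1: stack=$ <S>  input=v p t r p $  — expand <S> → <K> <S> p
step 2: stack=$ p <S> <K>  input=v p t r p $  — expand <K> → v <S>
step 3: stack=$ p <S> <S> v  input=v p t r p $  — match v
step 4: stack=$ p <S> <S>  input=p t r p $  — expand <S> → <B> p
step 5: stack=$ p <S> p <B>  input=p t r p $  — expand <B> → ε
step 6: stack=$ p <S> p  input=p t r p $  — match p
step 7: stack=$ p <S>  input=t r p $  — expand <S> → t r
step 8: stack=$ p r t  input=t r p $  — match t
Stack after step 8: $ p r (top = r).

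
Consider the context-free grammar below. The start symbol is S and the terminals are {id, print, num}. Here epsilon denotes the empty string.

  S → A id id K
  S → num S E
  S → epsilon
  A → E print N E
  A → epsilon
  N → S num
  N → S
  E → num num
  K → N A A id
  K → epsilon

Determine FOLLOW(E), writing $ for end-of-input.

{$, id, num, print}

FIRST(E) = {num}
FIRST(A) = {epsilon, num}  (via E print N E)
FIRST(S) = {epsilon, id, num}  (via A id id K)
FIRST(N) = {epsilon, id, num}  (via S num, S)
FIRST(K) = {epsilon, id, num}  (via N A A id)
FOLLOW(S) includes $ since S is the start symbol.
FOLLOW(A): in S→A id id K, A is followed by id id K with FIRST {id}; in K→N A A id (occurrence 1), A is followed by A id with FIRST {id, num}; in K→N A A id (occurrence 2), A is followed by id with FIRST {id}. Thus FOLLOW(A) = {id, num}.
FOLLOW(N): in A→E print N E, N is followed by E with FIRST {num}; in K→N A A id, N is followed by A A id with FIRST {id, num}. Thus FOLLOW(N) = {id, num}.
FOLLOW(S): in S→num S E, S is followed by E with FIRST {num}; in N→S num, S is followed by num with FIRST {num}; in N→S, the suffix after S is empty, so FOLLOW(S) ⊇ FOLLOW(N) = {id, num}. Thus FOLLOW(S) = {$, id, num}.
FOLLOW(E): in S→num S E, the suffix after E is empty, so FOLLOW(E) ⊇ FOLLOW(S) = {$, id, num}; in A→E print N E (occurrence 1), E is followed by print N E with FIRST {print}; in A→E print N E (occurrence 2), the suffix after E is empty, so FOLLOW(E) ⊇ FOLLOW(A) = {id, num}. Thus FOLLOW(E) = {$, id, num, print}.
FOLLOW(K): in S→A id id K, the suffix after K is empty, so FOLLOW(K) ⊇ FOLLOW(S) = {$, id, num}. Thus FOLLOW(K) = {$, id, num}.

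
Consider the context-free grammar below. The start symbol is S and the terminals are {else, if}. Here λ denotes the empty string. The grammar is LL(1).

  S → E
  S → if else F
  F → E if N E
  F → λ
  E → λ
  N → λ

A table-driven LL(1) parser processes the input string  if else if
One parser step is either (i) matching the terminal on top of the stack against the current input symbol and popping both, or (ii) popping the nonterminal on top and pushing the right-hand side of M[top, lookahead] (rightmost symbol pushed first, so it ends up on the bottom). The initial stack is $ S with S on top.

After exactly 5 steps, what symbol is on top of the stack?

if

     Stack        Input         Action
  1  $ S          if else if $  expand S → if else F
  2  $ F else if  if else if $  match if
  3  $ F else     else if $     match else
  4  $ F          if $          expand F → E if N E
  5  $ E N if E   if $          expand E → λ
Stack after step 5: $ E N if (top = if).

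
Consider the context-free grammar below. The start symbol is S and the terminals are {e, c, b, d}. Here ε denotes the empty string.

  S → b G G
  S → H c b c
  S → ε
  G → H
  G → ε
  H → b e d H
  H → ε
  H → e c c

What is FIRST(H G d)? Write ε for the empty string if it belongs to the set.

FIRST(H): from H→b e d H we get {b}; from H→ε we get {ε}; from H→e c c we get {e}. So FIRST(H) = {ε, b, e}.
FIRST(S): from S→b G G we get {b}; from S→H c b c we get {b, c, e}; from S→ε we get {ε}. So FIRST(S) = {ε, b, c, e}.
FIRST(G): from G→H we get {ε, b, e}; from G→ε we get {ε}. So FIRST(G) = {ε, b, e}.
FIRST(H G d): take FIRST of each symbol in turn, carrying on past any symbol whose FIRST contains ε; result {b, d, e}.

{b, d, e}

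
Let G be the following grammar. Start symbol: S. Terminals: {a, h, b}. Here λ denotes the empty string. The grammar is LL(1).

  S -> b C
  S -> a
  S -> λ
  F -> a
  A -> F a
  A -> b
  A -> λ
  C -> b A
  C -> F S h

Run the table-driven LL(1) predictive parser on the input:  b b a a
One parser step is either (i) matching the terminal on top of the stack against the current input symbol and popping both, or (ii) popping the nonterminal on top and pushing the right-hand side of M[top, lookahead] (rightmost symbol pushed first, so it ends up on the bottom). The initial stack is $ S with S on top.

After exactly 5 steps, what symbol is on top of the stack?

F

     Stack  Input      Action
  1  $ S    b b a a $  expand S -> b C
  2  $ C b  b b a a $  match b
  3  $ C    b a a $    expand C -> b A
  4  $ A b  b a a $    match b
  5  $ A    a a $      expand A -> F a
Stack after step 5: $ a F (top = F).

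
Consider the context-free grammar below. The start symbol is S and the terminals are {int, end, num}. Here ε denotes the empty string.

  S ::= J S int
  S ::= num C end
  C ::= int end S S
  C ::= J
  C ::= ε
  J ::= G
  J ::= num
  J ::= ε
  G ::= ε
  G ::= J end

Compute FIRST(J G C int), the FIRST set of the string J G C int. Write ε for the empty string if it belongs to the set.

{end, int, num}

FIRST(S) = {end, num}  (via J S int)
FIRST(C) = {ε, end, int, num}  (via J)
FIRST(J) = {ε, end, num}  (via G)
FIRST(G) = {ε, end, num}  (via J end)
FIRST(J G C int): take FIRST of each symbol in turn, carrying on past any symbol whose FIRST contains ε; result {end, int, num}.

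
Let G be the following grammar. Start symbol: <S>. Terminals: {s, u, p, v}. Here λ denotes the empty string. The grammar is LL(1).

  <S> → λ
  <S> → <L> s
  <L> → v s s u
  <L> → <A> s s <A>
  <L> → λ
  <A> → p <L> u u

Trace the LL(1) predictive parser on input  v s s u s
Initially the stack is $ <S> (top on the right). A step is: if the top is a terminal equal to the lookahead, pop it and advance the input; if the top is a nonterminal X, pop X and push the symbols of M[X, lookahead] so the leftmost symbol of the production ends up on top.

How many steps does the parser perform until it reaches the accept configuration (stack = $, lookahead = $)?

7

step 1: stack=$ <S>  input=v s s u s $  — expand <S> → <L> s
step 2: stack=$ s <L>  input=v s s u s $  — expand <L> → v s s u
step 3: stack=$ s u s s v  input=v s s u s $  — match v
step 4: stack=$ s u s s  input=s s u s $  — match s
step 5: stack=$ s u s  input=s u s $  — match s
step 6: stack=$ s u  input=u s $  — match u
step 7: stack=$ s  input=s $  — match s
Accept reached after 7 steps.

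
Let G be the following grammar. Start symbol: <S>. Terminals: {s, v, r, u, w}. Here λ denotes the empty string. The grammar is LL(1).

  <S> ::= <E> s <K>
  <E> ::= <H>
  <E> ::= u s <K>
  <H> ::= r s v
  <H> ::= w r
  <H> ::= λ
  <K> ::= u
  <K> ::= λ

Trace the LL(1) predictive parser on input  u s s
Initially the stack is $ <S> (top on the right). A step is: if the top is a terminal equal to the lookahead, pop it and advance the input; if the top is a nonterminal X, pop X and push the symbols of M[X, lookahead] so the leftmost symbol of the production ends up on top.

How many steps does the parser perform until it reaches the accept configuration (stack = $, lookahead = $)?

7

     Stack            Input    Action
  1  $ <S>            u s s $  expand <S> ::= <E> s <K>
  2  $ <K> s <E>      u s s $  expand <E> ::= u s <K>
  3  $ <K> s <K> s u  u s s $  match u
  4  $ <K> s <K> s    s s $    match s
  5  $ <K> s <K>      s $      expand <K> ::= λ
  6  $ <K> s          s $      match s
  7  $ <K>            $        expand <K> ::= λ
Accept reached after 7 steps.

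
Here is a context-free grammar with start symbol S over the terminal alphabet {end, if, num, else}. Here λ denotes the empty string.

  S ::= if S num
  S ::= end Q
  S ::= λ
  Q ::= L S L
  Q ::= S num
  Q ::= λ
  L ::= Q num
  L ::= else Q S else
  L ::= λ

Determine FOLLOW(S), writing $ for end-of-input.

{$, else, end, if, num}

FIRST(S) = {λ, end, if}
FIRST(Q) = {λ, else, end, if, num}  (via L S L, S num)
FIRST(L) = {λ, else, end, if, num}  (via Q num)
FOLLOW(S) includes $ since S is the start symbol.
FOLLOW(S): in S::=if S num, S is followed by num with FIRST {num}; in Q::=L S L, S is followed by L with FIRST {λ, else, end, if, num}; in Q::=L S L, the suffix after S is nullable, so FOLLOW(S) ⊇ FOLLOW(Q) = {$, else, end, if, num}; in Q::=S num, S is followed by num with FIRST {num}; in L::=else Q S else, S is followed by else with FIRST {else}. Thus FOLLOW(S) = {$, else, end, if, num}.
FOLLOW(Q): in S::=end Q, the suffix after Q is empty, so FOLLOW(Q) ⊇ FOLLOW(S) = {$, else, end, if, num}; in L::=Q num, Q is followed by num with FIRST {num}; in L::=else Q S else, Q is followed by S else with FIRST {else, end, if}. Thus FOLLOW(Q) = {$, else, end, if, num}.
FOLLOW(L): in Q::=L S L (occurrence 1), L is followed by S L with FIRST {λ, else, end, if, num}; in Q::=L S L (occurrence 1), the suffix after L is nullable, so FOLLOW(L) ⊇ FOLLOW(Q) = {$, else, end, if, num}; in Q::=L S L (occurrence 2), the suffix after L is empty, so FOLLOW(L) ⊇ FOLLOW(Q) = {$, else, end, if, num}. Thus FOLLOW(L) = {$, else, end, if, num}.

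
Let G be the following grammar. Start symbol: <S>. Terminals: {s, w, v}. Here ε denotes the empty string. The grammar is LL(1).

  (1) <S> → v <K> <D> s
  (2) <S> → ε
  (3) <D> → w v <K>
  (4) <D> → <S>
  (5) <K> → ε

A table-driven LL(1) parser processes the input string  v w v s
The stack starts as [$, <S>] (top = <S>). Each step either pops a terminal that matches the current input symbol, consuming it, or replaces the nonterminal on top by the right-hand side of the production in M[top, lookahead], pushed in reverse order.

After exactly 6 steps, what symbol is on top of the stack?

<K>

step 1: stack=$ <S>  input=v w v s $  — expand <S> → v <K> <D> s
step 2: stack=$ s <D> <K> v  input=v w v s $  — match v
step 3: stack=$ s <D> <K>  input=w v s $  — expand <K> → ε
step 4: stack=$ s <D>  input=w v s $  — expand <D> → w v <K>
step 5: stack=$ s <K> v w  input=w v s $  — match w
step 6: stack=$ s <K> v  input=v s $  — match v
Stack after step 6: $ s <K> (top = <K>).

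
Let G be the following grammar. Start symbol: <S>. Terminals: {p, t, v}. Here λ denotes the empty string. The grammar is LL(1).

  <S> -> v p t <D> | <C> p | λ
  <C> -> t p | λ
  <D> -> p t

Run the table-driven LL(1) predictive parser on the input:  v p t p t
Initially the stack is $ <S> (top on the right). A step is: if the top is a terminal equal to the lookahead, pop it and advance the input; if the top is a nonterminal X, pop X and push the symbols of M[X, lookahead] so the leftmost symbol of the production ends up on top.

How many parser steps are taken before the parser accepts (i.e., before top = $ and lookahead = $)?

step 1: stack=$ <S>  input=v p t p t $  — expand <S> -> v p t <D>
step 2: stack=$ <D> t p v  input=v p t p t $  — match v
step 3: stack=$ <D> t p  input=p t p t $  — match p
step 4: stack=$ <D> t  input=t p t $  — match t
step 5: stack=$ <D>  input=p t $  — expand <D> -> p t
step 6: stack=$ t p  input=p t $  — match p
step 7: stack=$ t  input=t $  — match t
Accept reached after 7 steps.

7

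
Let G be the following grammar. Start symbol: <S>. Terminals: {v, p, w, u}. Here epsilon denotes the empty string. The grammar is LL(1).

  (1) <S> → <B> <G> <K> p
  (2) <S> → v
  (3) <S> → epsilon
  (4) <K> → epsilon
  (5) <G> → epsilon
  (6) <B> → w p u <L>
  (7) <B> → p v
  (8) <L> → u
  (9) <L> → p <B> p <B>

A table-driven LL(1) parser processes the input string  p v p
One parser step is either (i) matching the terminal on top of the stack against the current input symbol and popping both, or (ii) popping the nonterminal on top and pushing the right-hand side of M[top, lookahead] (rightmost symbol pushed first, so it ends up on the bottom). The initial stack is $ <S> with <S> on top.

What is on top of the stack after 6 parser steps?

p

step 1: stack=$ <S>  input=p v p $  — expand <S> → <B> <G> <K> p
step 2: stack=$ p <K> <G> <B>  input=p v p $  — expand <B> → p v
step 3: stack=$ p <K> <G> v p  input=p v p $  — match p
step 4: stack=$ p <K> <G> v  input=v p $  — match v
step 5: stack=$ p <K> <G>  input=p $  — expand <G> → epsilon
step 6: stack=$ p <K>  input=p $  — expand <K> → epsilon
Stack after step 6: $ p (top = p).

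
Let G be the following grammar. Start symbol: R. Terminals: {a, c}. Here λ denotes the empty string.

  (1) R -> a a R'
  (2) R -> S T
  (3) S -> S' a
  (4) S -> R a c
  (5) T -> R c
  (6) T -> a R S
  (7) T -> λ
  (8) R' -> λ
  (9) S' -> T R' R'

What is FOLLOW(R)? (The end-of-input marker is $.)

FIRST(R') = {λ}
FIRST(R) = {a}  (via S T)
FIRST(T) = {λ, a}  (via R c)
FIRST(S') = {λ, a}  (via T R' R')
FIRST(S) = {a}  (via S' a, R a c)
FOLLOW(R) includes $ since R is the start symbol.
FOLLOW(R): in S->R a c, R is followed by a c with FIRST {a}; in T->R c, R is followed by c with FIRST {c}; in T->a R S, R is followed by S with FIRST {a}. Thus FOLLOW(R) = {$, a, c}.
FOLLOW(S'): in S->S' a, S' is followed by a with FIRST {a}. Thus FOLLOW(S') = {a}.
FOLLOW(T): in R->S T, the suffix after T is empty, so FOLLOW(T) ⊇ FOLLOW(R) = {$, a, c}; in S'->T R' R', T is followed by R' R' with FIRST {λ}; in S'->T R' R', the suffix after T is nullable, so FOLLOW(T) ⊇ FOLLOW(S') = {a}. Thus FOLLOW(T) = {$, a, c}.
FOLLOW(S): in R->S T, S is followed by T with FIRST {λ, a}; in R->S T, the suffix after S is nullable, so FOLLOW(S) ⊇ FOLLOW(R) = {$, a, c}; in T->a R S, the suffix after S is empty, so FOLLOW(S) ⊇ FOLLOW(T) = {$, a, c}. Thus FOLLOW(S) = {$, a, c}.
FOLLOW(R'): in R->a a R', the suffix after R' is empty, so FOLLOW(R') ⊇ FOLLOW(R) = {$, a, c}; in S'->T R' R' (occurrence 1), R' is followed by R' with FIRST {λ}; in S'->T R' R' (occurrence 1), the suffix after R' is nullable, so FOLLOW(R') ⊇ FOLLOW(S') = {a}; in S'->T R' R' (occurrence 2), the suffix after R' is empty, so FOLLOW(R') ⊇ FOLLOW(S') = {a}. Thus FOLLOW(R') = {$, a, c}.

{$, a, c}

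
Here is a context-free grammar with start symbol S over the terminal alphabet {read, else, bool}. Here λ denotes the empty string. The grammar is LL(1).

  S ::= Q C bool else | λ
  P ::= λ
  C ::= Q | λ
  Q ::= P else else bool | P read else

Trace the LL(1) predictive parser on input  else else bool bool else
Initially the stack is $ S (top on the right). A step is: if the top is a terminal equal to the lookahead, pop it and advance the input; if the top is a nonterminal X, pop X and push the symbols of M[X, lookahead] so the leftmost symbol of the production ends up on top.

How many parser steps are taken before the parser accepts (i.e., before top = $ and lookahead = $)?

     Stack                           Input                       Action
  1  $ S                             else else bool bool else $  expand S ::= Q C bool else
  2  $ else bool C Q                 else else bool bool else $  expand Q ::= P else else bool
  3  $ else bool C bool else else P  else else bool bool else $  expand P ::= λ
  4  $ else bool C bool else else    else else bool bool else $  match else
  5  $ else bool C bool else         else bool bool else $       match else
  6  $ else bool C bool              bool bool else $            match bool
  7  $ else bool C                   bool else $                 expand C ::= λ
  8  $ else bool                     bool else $                 match bool
  9  $ else                          else $                      match else
Accept reached after 9 steps.

9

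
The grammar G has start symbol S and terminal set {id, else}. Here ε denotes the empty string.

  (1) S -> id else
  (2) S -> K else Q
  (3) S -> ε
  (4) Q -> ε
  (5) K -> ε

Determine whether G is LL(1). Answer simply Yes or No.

Yes

FIRST(S) = {ε, else, id}
FIRST(Q) = {ε}
FIRST(K) = {ε}
FOLLOW(S) = {$}
FOLLOW(Q) = {$}
FOLLOW(K) = {else}
Each cell of M receives at most one production.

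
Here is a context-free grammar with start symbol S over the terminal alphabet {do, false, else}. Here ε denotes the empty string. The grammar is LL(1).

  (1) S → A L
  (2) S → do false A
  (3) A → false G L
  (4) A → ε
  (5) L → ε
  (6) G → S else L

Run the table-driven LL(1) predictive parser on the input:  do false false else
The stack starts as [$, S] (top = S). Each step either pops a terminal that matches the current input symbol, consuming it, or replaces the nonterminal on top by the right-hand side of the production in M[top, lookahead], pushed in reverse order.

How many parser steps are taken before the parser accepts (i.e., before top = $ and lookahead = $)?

step 1: stack=$ S  input=do false false else $  — expand S → do false A
step 2: stack=$ A false do  input=do false false else $  — match do
step 3: stack=$ A false  input=false false else $  — match false
step 4: stack=$ A  input=false else $  — expand A → false G L
step 5: stack=$ L G false  input=false else $  — match false
step 6: stack=$ L G  input=else $  — expand G → S else L
step 7: stack=$ L L else S  input=else $  — expand S → A L
step 8: stack=$ L L else L A  input=else $  — expand A → ε
step 9: stack=$ L L else L  input=else $  — expand L → ε
step 10: stack=$ L L else  input=else $  — match else
step 11: stack=$ L L  input=$  — expand L → ε
step 12: stack=$ L  input=$  — expand L → ε
Accept reached after 12 steps.

12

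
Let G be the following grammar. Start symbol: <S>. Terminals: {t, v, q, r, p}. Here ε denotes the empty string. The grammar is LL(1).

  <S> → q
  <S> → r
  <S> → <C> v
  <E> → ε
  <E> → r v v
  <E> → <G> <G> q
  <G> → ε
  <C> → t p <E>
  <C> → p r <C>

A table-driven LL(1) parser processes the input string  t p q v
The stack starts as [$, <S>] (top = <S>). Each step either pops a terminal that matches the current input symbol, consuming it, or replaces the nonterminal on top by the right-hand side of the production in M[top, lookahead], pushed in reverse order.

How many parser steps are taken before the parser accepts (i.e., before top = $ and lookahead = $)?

9

     Stack          Input      Action
  1  $ <S>          t p q v $  expand <S> → <C> v
  2  $ v <C>        t p q v $  expand <C> → t p <E>
  3  $ v <E> p t    t p q v $  match t
  4  $ v <E> p      p q v $    match p
  5  $ v <E>        q v $      expand <E> → <G> <G> q
  6  $ v q <G> <G>  q v $      expand <G> → ε
  7  $ v q <G>      q v $      expand <G> → ε
  8  $ v q          q v $      match q
  9  $ v            v $        match v
Accept reached after 9 steps.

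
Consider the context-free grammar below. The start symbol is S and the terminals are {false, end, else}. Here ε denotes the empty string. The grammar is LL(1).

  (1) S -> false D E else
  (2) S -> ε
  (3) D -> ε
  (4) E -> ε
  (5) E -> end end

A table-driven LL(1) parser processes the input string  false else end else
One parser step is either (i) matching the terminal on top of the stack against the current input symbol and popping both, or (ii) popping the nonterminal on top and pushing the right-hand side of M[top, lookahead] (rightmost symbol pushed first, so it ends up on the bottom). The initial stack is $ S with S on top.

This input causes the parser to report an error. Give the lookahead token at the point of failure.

end

step 1: stack=$ S  input=false else end else $  — expand S -> false D E else
step 2: stack=$ else E D false  input=false else end else $  — match false
step 3: stack=$ else E D  input=else end else $  — expand D -> ε
step 4: stack=$ else E  input=else end else $  — expand E -> ε
step 5: stack=$ else  input=else end else $  — match else
step 6: stack=$  input=end else $  — error: stack empty but input remains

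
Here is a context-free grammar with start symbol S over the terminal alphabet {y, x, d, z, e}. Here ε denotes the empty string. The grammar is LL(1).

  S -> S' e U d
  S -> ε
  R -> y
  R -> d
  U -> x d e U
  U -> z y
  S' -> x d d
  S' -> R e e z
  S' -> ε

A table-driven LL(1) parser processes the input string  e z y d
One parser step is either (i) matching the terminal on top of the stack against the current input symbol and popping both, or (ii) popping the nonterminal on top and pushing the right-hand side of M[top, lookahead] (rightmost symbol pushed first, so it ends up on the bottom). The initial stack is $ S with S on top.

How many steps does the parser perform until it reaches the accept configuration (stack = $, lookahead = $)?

7

     Stack       Input      Action
  1  $ S         e z y d $  expand S -> S' e U d
  2  $ d U e S'  e z y d $  expand S' -> ε
  3  $ d U e     e z y d $  match e
  4  $ d U       z y d $    expand U -> z y
  5  $ d y z     z y d $    match z
  6  $ d y       y d $      match y
  7  $ d         d $        match d
Accept reached after 7 steps.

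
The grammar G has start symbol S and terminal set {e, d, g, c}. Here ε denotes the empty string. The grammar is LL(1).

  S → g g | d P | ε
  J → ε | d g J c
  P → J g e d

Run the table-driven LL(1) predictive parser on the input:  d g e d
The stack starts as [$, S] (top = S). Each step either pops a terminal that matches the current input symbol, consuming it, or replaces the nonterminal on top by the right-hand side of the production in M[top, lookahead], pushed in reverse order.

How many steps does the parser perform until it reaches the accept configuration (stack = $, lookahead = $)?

7

     Stack      Input      Action
  1  $ S        d g e d $  expand S → d P
  2  $ P d      d g e d $  match d
  3  $ P        g e d $    expand P → J g e d
  4  $ d e g J  g e d $    expand J → ε
  5  $ d e g    g e d $    match g
  6  $ d e      e d $      match e
  7  $ d        d $        match d
Accept reached after 7 steps.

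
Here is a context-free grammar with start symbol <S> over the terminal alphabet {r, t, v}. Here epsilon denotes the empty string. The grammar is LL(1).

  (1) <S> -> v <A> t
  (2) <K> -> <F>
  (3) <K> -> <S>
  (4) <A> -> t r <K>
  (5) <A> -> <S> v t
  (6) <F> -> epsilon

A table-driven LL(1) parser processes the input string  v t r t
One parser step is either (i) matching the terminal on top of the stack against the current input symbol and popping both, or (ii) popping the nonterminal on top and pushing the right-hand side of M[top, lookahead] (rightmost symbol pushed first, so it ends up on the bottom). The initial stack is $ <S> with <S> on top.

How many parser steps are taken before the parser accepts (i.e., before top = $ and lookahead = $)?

8

step 1: stack=$ <S>  input=v t r t $  — expand <S> -> v <A> t
step 2: stack=$ t <A> v  input=v t r t $  — match v
step 3: stack=$ t <A>  input=t r t $  — expand <A> -> t r <K>
step 4: stack=$ t <K> r t  input=t r t $  — match t
step 5: stack=$ t <K> r  input=r t $  — match r
step 6: stack=$ t <K>  input=t $  — expand <K> -> <F>
step 7: stack=$ t <F>  input=t $  — expand <F> -> epsilon
step 8: stack=$ t  input=t $  — match t
Accept reached after 8 steps.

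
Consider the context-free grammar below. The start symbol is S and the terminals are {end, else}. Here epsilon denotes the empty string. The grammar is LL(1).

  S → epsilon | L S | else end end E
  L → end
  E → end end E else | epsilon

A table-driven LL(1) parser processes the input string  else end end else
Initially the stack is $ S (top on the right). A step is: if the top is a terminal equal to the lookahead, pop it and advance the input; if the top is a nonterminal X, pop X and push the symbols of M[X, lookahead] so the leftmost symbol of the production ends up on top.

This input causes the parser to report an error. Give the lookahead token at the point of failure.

else

     Stack             Input                Action
  1  $ S               else end end else $  expand S → else end end E
  2  $ E end end else  else end end else $  match else
  3  $ E end end       end end else $       match end
  4  $ E end           end else $           match end
  5  $ E               else $               expand E → epsilon
  6  $                 else $               error: stack empty but input remains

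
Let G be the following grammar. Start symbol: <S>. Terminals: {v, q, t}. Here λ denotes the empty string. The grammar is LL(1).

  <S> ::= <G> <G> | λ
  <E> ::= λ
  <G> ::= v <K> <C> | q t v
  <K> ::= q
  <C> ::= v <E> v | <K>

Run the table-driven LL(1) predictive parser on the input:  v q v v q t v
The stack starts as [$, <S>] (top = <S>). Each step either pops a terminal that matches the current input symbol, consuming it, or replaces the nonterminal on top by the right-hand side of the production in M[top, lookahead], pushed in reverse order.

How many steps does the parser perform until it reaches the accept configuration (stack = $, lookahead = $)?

13

      Stack            Input            Action
   1  $ <S>            v q v v q t v $  expand <S> ::= <G> <G>
   2  $ <G> <G>        v q v v q t v $  expand <G> ::= v <K> <C>
   3  $ <G> <C> <K> v  v q v v q t v $  match v
   4  $ <G> <C> <K>    q v v q t v $    expand <K> ::= q
   5  $ <G> <C> q      q v v q t v $    match q
   6  $ <G> <C>        v v q t v $      expand <C> ::= v <E> v
   7  $ <G> v <E> v    v v q t v $      match v
   8  $ <G> v <E>      v q t v $        expand <E> ::= λ
   9  $ <G> v          v q t v $        match v
  10  $ <G>            q t v $          expand <G> ::= q t v
  11  $ v t q          q t v $          match q
  12  $ v t            t v $            match t
  13  $ v              v $              match v
Accept reached after 13 steps.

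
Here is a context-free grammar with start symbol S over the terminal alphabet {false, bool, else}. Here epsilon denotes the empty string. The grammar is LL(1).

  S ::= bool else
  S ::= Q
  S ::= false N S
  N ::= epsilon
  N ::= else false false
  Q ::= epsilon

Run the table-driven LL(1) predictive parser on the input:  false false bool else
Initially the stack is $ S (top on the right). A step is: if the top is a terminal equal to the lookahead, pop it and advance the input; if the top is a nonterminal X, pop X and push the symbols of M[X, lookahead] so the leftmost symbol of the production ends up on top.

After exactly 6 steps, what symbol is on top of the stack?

S

step 1: stack=$ S  input=false false bool else $  — expand S ::= false N S
step 2: stack=$ S N false  input=false false bool else $  — match false
step 3: stack=$ S N  input=false bool else $  — expand N ::= epsilon
step 4: stack=$ S  input=false bool else $  — expand S ::= false N S
step 5: stack=$ S N false  input=false bool else $  — match false
step 6: stack=$ S N  input=bool else $  — expand N ::= epsilon
Stack after step 6: $ S (top = S).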